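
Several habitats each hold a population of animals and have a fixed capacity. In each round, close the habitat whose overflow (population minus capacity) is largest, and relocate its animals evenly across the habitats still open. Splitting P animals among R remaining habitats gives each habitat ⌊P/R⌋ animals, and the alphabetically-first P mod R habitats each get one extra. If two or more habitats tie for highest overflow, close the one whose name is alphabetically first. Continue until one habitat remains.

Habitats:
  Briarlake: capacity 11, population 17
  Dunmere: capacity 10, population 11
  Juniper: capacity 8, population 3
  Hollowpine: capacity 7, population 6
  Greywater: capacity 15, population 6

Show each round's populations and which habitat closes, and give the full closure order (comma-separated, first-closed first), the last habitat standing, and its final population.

Closure order: Briarlake, Dunmere, Hollowpine, Juniper
Last habitat: Greywater with 43 animals

Round 1: Briarlake=17 Dunmere=11 Greywater=6 Hollowpine=6 Juniper=3 → close Briarlake (overflow 6)
  17÷4 = 4 each, +1 to first 1
Round 2: Dunmere=16 Greywater=10 Hollowpine=10 Juniper=7 → close Dunmere (overflow 6)
  16÷3 = 5 each, +1 to first 1
Round 3: Greywater=16 Hollowpine=15 Juniper=12 → close Hollowpine (overflow 8)
  15÷2 = 7 each, +1 to first 1
Round 4: Greywater=24 Juniper=19 → close Juniper (overflow 11)
  19÷1 = 19 each, +1 to first 0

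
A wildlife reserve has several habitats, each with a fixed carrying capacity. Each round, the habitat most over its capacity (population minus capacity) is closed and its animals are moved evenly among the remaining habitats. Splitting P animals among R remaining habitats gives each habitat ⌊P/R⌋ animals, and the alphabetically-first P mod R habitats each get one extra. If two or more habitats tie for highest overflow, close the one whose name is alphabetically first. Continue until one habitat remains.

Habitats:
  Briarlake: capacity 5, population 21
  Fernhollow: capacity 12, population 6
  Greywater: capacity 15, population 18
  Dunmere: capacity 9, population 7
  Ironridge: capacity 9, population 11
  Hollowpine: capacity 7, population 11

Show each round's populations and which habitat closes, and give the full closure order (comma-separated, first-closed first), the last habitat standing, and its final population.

Round 1: Briarlake=21 Dunmere=7 Fernhollow=6 Greywater=18 Hollowpine=11 Ironridge=11 → close Briarlake (overflow 16)
  21÷5 = 4 each, +1 to first 1
Round 2: Dunmere=12 Fernhollow=10 Greywater=22 Hollowpine=15 Ironridge=15 → close Hollowpine (overflow 8)
  15÷4 = 3 each, +1 to first 3
Round 3: Dunmere=16 Fernhollow=14 Greywater=26 Ironridge=18 → close Greywater (overflow 11)
  26÷3 = 8 each, +1 to first 2
Round 4: Dunmere=25 Fernhollow=23 Ironridge=26 → close Ironridge (overflow 17)
  26÷2 = 13 each, +1 to first 0
Round 5: Dunmere=38 Fernhollow=36 → close Dunmere (overflow 29)
  38÷1 = 38 each, +1 to first 0

Closure order: Briarlake, Hollowpine, Greywater, Ironridge, Dunmere
Last habitat: Fernhollow with 74 animals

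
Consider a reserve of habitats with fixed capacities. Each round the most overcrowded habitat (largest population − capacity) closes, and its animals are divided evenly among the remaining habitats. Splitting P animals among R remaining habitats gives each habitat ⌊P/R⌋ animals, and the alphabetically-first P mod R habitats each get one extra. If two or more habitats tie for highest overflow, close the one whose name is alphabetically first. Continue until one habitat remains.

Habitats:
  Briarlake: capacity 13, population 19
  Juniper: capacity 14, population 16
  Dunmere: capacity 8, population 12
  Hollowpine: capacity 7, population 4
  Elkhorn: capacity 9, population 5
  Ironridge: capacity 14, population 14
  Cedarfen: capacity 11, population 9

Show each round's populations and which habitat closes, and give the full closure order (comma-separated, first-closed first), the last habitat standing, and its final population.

Round 1: Briarlake=19 Cedarfen=9 Dunmere=12 Elkhorn=5 Hollowpine=4 Ironridge=14 Juniper=16 → close Briarlake (overflow 6)
  19÷6 = 3 each, +1 to first 1
Round 2: Cedarfen=13 Dunmere=15 Elkhorn=8 Hollowpine=7 Ironridge=17 Juniper=19 → close Dunmere (overflow 7)
  15÷5 = 3 each, +1 to first 0
Round 3: Cedarfen=16 Elkhorn=11 Hollowpine=10 Ironridge=20 Juniper=22 → close Juniper (overflow 8)
  22÷4 = 5 each, +1 to first 2
Round 4: Cedarfen=22 Elkhorn=17 Hollowpine=15 Ironridge=25 → close Cedarfen (overflow 11)
  22÷3 = 7 each, +1 to first 1
Round 5: Elkhorn=25 Hollowpine=22 Ironridge=32 → close Ironridge (overflow 18)
  32÷2 = 16 each, +1 to first 0
Round 6: Elkhorn=41 Hollowpine=38 → close Elkhorn (overflow 32)
  41÷1 = 41 each, +1 to first 0

Closure order: Briarlake, Dunmere, Juniper, Cedarfen, Ironridge, Elkhorn
Last habitat: Hollowpine with 79 animals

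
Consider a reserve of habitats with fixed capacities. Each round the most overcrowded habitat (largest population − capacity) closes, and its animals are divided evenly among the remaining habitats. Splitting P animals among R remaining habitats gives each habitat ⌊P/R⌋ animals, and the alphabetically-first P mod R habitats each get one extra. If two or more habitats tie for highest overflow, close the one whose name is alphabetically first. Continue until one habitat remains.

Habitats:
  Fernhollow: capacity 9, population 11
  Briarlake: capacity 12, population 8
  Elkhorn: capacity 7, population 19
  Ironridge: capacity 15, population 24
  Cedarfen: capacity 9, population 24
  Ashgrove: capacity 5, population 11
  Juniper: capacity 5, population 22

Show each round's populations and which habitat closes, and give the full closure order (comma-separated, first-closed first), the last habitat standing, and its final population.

Closure order: Juniper, Cedarfen, Elkhorn, Ashgrove, Ironridge, Fernhollow
Last habitat: Briarlake with 119 animals

Round 1: Ashgrove=11 Briarlake=8 Cedarfen=24 Elkhorn=19 Fernhollow=11 Ironridge=24 Juniper=22 → close Juniper (overflow 17)
  22÷6 = 3 each, +1 to first 4
Round 2: Ashgrove=15 Briarlake=12 Cedarfen=28 Elkhorn=23 Fernhollow=14 Ironridge=27 → close Cedarfen (overflow 19)
  28÷5 = 5 each, +1 to first 3
Round 3: Ashgrove=21 Briarlake=18 Elkhorn=29 Fernhollow=19 Ironridge=32 → close Elkhorn (overflow 22)
  29÷4 = 7 each, +1 to first 1
Round 4: Ashgrove=29 Briarlake=25 Fernhollow=26 Ironridge=39 → close Ashgrove (overflow 24)
  29÷3 = 9 each, +1 to first 2
Round 5: Briarlake=35 Fernhollow=36 Ironridge=48 → close Ironridge (overflow 33)
  48÷2 = 24 each, +1 to first 0
Round 6: Briarlake=59 Fernhollow=60 → close Fernhollow (overflow 51)
  60÷1 = 60 each, +1 to first 0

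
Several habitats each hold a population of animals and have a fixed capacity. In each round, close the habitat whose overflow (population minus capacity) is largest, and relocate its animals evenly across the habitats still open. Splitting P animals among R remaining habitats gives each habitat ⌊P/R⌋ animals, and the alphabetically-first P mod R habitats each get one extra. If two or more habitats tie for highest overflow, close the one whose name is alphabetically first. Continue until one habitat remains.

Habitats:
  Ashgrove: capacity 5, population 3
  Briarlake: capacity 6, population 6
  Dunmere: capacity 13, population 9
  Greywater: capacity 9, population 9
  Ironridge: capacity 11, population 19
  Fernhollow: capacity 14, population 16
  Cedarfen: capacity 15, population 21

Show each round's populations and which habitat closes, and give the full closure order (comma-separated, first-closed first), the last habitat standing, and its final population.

Closure order: Ironridge, Cedarfen, Fernhollow, Briarlake, Ashgrove, Greywater
Last habitat: Dunmere with 83 animals

Round 1: Ashgrove=3 Briarlake=6 Cedarfen=21 Dunmere=9 Fernhollow=16 Greywater=9 Ironridge=19 → close Ironridge (overflow 8)
  19÷6 = 3 each, +1 to first 1
Round 2: Ashgrove=7 Briarlake=9 Cedarfen=24 Dunmere=12 Fernhollow=19 Greywater=12 → close Cedarfen (overflow 9)
  24÷5 = 4 each, +1 to first 4
Round 3: Ashgrove=12 Briarlake=14 Dunmere=17 Fernhollow=24 Greywater=16 → close Fernhollow (overflow 10)
  24÷4 = 6 each, +1 to first 0
Round 4: Ashgrove=18 Briarlake=20 Dunmere=23 Greywater=22 → close Briarlake (overflow 14)
  20÷3 = 6 each, +1 to first 2
Round 5: Ashgrove=25 Dunmere=30 Greywater=28 → close Ashgrove (overflow 20)
  25÷2 = 12 each, +1 to first 1
Round 6: Dunmere=43 Greywater=40 → close Greywater (overflow 31)
  40÷1 = 40 each, +1 to first 0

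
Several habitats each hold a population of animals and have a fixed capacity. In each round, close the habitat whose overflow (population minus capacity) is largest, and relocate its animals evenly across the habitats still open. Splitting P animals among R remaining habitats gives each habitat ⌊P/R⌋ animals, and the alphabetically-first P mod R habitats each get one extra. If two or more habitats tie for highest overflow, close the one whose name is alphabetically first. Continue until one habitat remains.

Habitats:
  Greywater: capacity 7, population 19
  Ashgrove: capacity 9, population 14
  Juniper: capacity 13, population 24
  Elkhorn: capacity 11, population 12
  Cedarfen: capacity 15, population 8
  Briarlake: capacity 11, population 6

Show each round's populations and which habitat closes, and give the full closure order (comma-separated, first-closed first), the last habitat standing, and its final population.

Round 1: Ashgrove=14 Briarlake=6 Cedarfen=8 Elkhorn=12 Greywater=19 Juniper=24 → close Greywater (overflow 12)
  19÷5 = 3 each, +1 to first 4
Round 2: Ashgrove=18 Briarlake=10 Cedarfen=12 Elkhorn=16 Juniper=27 → close Juniper (overflow 14)
  27÷4 = 6 each, +1 to first 3
Round 3: Ashgrove=25 Briarlake=17 Cedarfen=19 Elkhorn=22 → close Ashgrove (overflow 16)
  25÷3 = 8 each, +1 to first 1
Round 4: Briarlake=26 Cedarfen=27 Elkhorn=30 → close Elkhorn (overflow 19)
  30÷2 = 15 each, +1 to first 0
Round 5: Briarlake=41 Cedarfen=42 → close Briarlake (overflow 30)
  41÷1 = 41 each, +1 to first 0

Closure order: Greywater, Juniper, Ashgrove, Elkhorn, Briarlake
Last habitat: Cedarfen with 83 animals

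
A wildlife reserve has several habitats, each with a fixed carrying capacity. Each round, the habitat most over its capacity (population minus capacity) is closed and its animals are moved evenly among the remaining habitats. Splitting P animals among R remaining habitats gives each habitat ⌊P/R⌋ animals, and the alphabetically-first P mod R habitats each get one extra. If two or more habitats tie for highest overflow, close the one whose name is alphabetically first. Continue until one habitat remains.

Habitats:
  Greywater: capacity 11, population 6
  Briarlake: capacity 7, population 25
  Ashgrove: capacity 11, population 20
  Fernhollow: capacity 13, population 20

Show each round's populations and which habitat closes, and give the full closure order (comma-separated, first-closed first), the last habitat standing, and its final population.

Round 1: Ashgrove=20 Briarlake=25 Fernhollow=20 Greywater=6 → close Briarlake (overflow 18)
  25÷3 = 8 each, +1 to first 1
Round 2: Ashgrove=29 Fernhollow=28 Greywater=14 → close Ashgrove (overflow 18)
  29÷2 = 14 each, +1 to first 1
Round 3: Fernhollow=43 Greywater=28 → close Fernhollow (overflow 30)
  43÷1 = 43 each, +1 to first 0

Closure order: Briarlake, Ashgrove, Fernhollow
Last habitat: Greywater with 71 animals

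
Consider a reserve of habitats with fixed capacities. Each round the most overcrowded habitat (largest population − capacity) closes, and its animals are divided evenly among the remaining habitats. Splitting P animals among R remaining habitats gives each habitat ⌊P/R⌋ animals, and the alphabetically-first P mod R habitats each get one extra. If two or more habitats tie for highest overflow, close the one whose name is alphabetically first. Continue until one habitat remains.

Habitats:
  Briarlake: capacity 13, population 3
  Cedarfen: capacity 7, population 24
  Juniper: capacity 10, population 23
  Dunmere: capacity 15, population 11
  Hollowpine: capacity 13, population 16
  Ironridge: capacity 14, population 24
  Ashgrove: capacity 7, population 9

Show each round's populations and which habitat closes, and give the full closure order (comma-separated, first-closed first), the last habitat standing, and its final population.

Closure order: Cedarfen, Juniper, Ironridge, Ashgrove, Hollowpine, Dunmere
Last habitat: Briarlake with 110 animals

Round 1: Ashgrove=9 Briarlake=3 Cedarfen=24 Dunmere=11 Hollowpine=16 Ironridge=24 Juniper=23 → close Cedarfen (overflow 17)
  24÷6 = 4 each, +1 to first 0
Round 2: Ashgrove=13 Briarlake=7 Dunmere=15 Hollowpine=20 Ironridge=28 Juniper=27 → close Juniper (overflow 17)
  27÷5 = 5 each, +1 to first 2
Round 3: Ashgrove=19 Briarlake=13 Dunmere=20 Hollowpine=25 Ironridge=33 → close Ironridge (overflow 19)
  33÷4 = 8 each, +1 to first 1
Round 4: Ashgrove=28 Briarlake=21 Dunmere=28 Hollowpine=33 → close Ashgrove (overflow 21)
  28÷3 = 9 each, +1 to first 1
Round 5: Briarlake=31 Dunmere=37 Hollowpine=42 → close Hollowpine (overflow 29)
  42÷2 = 21 each, +1 to first 0
Round 6: Briarlake=52 Dunmere=58 → close Dunmere (overflow 43)
  58÷1 = 58 each, +1 to first 0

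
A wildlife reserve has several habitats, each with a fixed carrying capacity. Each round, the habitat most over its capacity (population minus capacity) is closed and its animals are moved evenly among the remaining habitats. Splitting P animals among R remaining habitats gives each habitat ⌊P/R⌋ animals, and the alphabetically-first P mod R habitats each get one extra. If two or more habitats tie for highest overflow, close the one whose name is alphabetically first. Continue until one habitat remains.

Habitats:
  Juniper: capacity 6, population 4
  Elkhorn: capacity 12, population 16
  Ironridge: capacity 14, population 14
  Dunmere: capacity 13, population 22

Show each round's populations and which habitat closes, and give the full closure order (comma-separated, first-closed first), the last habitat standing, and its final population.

Closure order: Dunmere, Elkhorn, Ironridge
Last habitat: Juniper with 56 animals

Round 1: Dunmere=22 Elkhorn=16 Ironridge=14 Juniper=4 → close Dunmere (overflow 9)
  22÷3 = 7 each, +1 to first 1
Round 2: Elkhorn=24 Ironridge=21 Juniper=11 → close Elkhorn (overflow 12)
  24÷2 = 12 each, +1 to first 0
Round 3: Ironridge=33 Juniper=23 → close Ironridge (overflow 19)
  33÷1 = 33 each, +1 to first 0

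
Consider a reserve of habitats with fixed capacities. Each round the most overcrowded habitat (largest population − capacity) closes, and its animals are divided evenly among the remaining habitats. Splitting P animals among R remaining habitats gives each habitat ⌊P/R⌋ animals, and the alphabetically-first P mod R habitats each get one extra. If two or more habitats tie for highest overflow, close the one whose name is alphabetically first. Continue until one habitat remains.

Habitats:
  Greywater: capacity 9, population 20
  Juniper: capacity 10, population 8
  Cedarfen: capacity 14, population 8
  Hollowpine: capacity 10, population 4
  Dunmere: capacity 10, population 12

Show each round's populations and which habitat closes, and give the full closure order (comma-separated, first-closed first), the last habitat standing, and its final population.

Round 1: Cedarfen=8 Dunmere=12 Greywater=20 Hollowpine=4 Juniper=8 → close Greywater (overflow 11)
  20÷4 = 5 each, +1 to first 0
Round 2: Cedarfen=13 Dunmere=17 Hollowpine=9 Juniper=13 → close Dunmere (overflow 7)
  17÷3 = 5 each, +1 to first 2
Round 3: Cedarfen=19 Hollowpine=15 Juniper=18 → close Juniper (overflow 8)
  18÷2 = 9 each, +1 to first 0
Round 4: Cedarfen=28 Hollowpine=24 → close Cedarfen (overflow 14)
  28÷1 = 28 each, +1 to first 0

Closure order: Greywater, Dunmere, Juniper, Cedarfen
Last habitat: Hollowpine with 52 animals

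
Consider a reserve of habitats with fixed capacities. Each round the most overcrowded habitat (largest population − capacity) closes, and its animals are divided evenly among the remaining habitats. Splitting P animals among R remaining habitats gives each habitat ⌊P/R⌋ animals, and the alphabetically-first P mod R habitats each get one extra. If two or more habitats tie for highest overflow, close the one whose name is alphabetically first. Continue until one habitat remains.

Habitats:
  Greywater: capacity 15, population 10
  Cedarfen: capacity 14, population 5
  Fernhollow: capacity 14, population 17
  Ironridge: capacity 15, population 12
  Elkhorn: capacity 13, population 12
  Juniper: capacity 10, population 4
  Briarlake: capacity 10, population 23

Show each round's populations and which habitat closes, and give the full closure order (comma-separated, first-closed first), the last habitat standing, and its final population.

Round 1: Briarlake=23 Cedarfen=5 Elkhorn=12 Fernhollow=17 Greywater=10 Ironridge=12 Juniper=4 → close Briarlake (overflow 13)
  23÷6 = 3 each, +1 to first 5
Round 2: Cedarfen=9 Elkhorn=16 Fernhollow=21 Greywater=14 Ironridge=16 Juniper=7 → close Fernhollow (overflow 7)
  21÷5 = 4 each, +1 to first 1
Round 3: Cedarfen=14 Elkhorn=20 Greywater=18 Ironridge=20 Juniper=11 → close Elkhorn (overflow 7)
  20÷4 = 5 each, +1 to first 0
Round 4: Cedarfen=19 Greywater=23 Ironridge=25 Juniper=16 → close Ironridge (overflow 10)
  25÷3 = 8 each, +1 to first 1
Round 5: Cedarfen=28 Greywater=31 Juniper=24 → close Greywater (overflow 16)
  31÷2 = 15 each, +1 to first 1
Round 6: Cedarfen=44 Juniper=39 → close Cedarfen (overflow 30)
  44÷1 = 44 each, +1 to first 0

Closure order: Briarlake, Fernhollow, Elkhorn, Ironridge, Greywater, Cedarfen
Last habitat: Juniper with 83 animals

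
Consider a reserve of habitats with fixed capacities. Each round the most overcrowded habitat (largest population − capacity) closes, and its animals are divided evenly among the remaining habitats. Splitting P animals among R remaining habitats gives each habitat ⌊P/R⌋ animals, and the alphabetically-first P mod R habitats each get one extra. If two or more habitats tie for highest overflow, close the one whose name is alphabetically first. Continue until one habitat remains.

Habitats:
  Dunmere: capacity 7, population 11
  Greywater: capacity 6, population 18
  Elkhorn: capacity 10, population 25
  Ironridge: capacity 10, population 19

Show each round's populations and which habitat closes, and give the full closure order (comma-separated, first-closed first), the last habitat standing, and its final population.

Round 1: Dunmere=11 Elkhorn=25 Greywater=18 Ironridge=19 → close Elkhorn (overflow 15)
  25÷3 = 8 each, +1 to first 1
Round 2: Dunmere=20 Greywater=26 Ironridge=27 → close Greywater (overflow 20)
  26÷2 = 13 each, +1 to first 0
Round 3: Dunmere=33 Ironridge=40 → close Ironridge (overflow 30)
  40÷1 = 40 each, +1 to first 0

Closure order: Elkhorn, Greywater, Ironridge
Last habitat: Dunmere with 73 animals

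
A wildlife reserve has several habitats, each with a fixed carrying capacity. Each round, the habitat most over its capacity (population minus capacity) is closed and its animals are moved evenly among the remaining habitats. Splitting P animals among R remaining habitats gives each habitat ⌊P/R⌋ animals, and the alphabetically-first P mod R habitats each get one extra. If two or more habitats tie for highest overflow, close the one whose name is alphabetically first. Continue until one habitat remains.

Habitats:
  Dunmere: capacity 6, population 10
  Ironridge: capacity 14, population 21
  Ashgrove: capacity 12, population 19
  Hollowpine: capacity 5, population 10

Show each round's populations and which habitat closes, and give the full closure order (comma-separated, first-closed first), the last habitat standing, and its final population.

Closure order: Ashgrove, Ironridge, Dunmere
Last habitat: Hollowpine with 60 animals

Round 1: Ashgrove=19 Dunmere=10 Hollowpine=10 Ironridge=21 → close Ashgrove (overflow 7)
  19÷3 = 6 each, +1 to first 1
Round 2: Dunmere=17 Hollowpine=16 Ironridge=27 → close Ironridge (overflow 13)
  27÷2 = 13 each, +1 to first 1
Round 3: Dunmere=31 Hollowpine=29 → close Dunmere (overflow 25)
  31÷1 = 31 each, +1 to first 0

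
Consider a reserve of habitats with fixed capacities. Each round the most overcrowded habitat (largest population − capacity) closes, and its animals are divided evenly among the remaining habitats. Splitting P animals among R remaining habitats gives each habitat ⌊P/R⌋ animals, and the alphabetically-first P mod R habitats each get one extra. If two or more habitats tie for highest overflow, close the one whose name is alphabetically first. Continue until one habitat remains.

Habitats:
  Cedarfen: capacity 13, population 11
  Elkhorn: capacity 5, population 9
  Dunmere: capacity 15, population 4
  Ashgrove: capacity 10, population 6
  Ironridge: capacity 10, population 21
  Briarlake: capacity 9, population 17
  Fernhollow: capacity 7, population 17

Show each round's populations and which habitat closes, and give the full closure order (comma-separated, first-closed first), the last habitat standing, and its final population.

Closure order: Ironridge, Fernhollow, Briarlake, Elkhorn, Ashgrove, Cedarfen
Last habitat: Dunmere with 85 animals

Round 1: Ashgrove=6 Briarlake=17 Cedarfen=11 Dunmere=4 Elkhorn=9 Fernhollow=17 Ironridge=21 → close Ironridge (overflow 11)
  21÷6 = 3 each, +1 to first 3
Round 2: Ashgrove=10 Briarlake=21 Cedarfen=15 Dunmere=7 Elkhorn=12 Fernhollow=20 → close Fernhollow (overflow 13)
  20÷5 = 4 each, +1 to first 0
Round 3: Ashgrove=14 Briarlake=25 Cedarfen=19 Dunmere=11 Elkhorn=16 → close Briarlake (overflow 16)
  25÷4 = 6 each, +1 to first 1
Round 4: Ashgrove=21 Cedarfen=25 Dunmere=17 Elkhorn=22 → close Elkhorn (overflow 17)
  22÷3 = 7 each, +1 to first 1
Round 5: Ashgrove=29 Cedarfen=32 Dunmere=24 → close Ashgrove (overflow 19)
  29÷2 = 14 each, +1 to first 1
Round 6: Cedarfen=47 Dunmere=38 → close Cedarfen (overflow 34)
  47÷1 = 47 each, +1 to first 0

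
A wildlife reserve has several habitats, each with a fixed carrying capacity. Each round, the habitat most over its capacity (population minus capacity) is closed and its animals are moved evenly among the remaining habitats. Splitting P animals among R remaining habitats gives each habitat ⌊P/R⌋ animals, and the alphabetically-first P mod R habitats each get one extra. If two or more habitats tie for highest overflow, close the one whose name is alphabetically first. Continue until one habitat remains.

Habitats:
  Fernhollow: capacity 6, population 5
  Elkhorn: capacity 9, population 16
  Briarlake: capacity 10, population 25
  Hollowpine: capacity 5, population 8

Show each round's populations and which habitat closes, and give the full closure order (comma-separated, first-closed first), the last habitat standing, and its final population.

Round 1: Briarlake=25 Elkhorn=16 Fernhollow=5 Hollowpine=8 → close Briarlake (overflow 15)
  25÷3 = 8 each, +1 to first 1
Round 2: Elkhorn=25 Fernhollow=13 Hollowpine=16 → close Elkhorn (overflow 16)
  25÷2 = 12 each, +1 to first 1
Round 3: Fernhollow=26 Hollowpine=28 → close Hollowpine (overflow 23)
  28÷1 = 28 each, +1 to first 0

Closure order: Briarlake, Elkhorn, Hollowpine
Last habitat: Fernhollow with 54 animals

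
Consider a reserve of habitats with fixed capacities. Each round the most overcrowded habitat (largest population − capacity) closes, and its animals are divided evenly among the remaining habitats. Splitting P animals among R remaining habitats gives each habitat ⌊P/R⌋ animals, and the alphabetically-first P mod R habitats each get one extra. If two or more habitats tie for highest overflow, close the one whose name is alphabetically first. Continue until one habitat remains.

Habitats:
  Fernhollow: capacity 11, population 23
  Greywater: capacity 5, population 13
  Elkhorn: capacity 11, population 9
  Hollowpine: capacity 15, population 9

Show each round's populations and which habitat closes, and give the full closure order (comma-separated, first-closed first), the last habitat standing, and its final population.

Round 1: Elkhorn=9 Fernhollow=23 Greywater=13 Hollowpine=9 → close Fernhollow (overflow 12)
  23÷3 = 7 each, +1 to first 2
Round 2: Elkhorn=17 Greywater=21 Hollowpine=16 → close Greywater (overflow 16)
  21÷2 = 10 each, +1 to first 1
Round 3: Elkhorn=28 Hollowpine=26 → close Elkhorn (overflow 17)
  28÷1 = 28 each, +1 to first 0

Closure order: Fernhollow, Greywater, Elkhorn
Last habitat: Hollowpine with 54 animals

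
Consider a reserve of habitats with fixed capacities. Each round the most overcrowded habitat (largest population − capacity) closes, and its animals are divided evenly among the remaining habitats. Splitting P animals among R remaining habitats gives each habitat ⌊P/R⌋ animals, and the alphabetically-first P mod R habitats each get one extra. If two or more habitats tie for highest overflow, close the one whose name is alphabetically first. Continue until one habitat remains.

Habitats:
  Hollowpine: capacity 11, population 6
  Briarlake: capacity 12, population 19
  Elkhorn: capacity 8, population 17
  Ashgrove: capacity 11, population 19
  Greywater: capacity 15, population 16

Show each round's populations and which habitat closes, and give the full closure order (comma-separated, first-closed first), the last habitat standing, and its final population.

Closure order: Elkhorn, Ashgrove, Briarlake, Greywater
Last habitat: Hollowpine with 77 animals

Round 1: Ashgrove=19 Briarlake=19 Elkhorn=17 Greywater=16 Hollowpine=6 → close Elkhorn (overflow 9)
  17÷4 = 4 each, +1 to first 1
Round 2: Ashgrove=24 Briarlake=23 Greywater=20 Hollowpine=10 → close Ashgrove (overflow 13)
  24÷3 = 8 each, +1 to first 0
Round 3: Briarlake=31 Greywater=28 Hollowpine=18 → close Briarlake (overflow 19)
  31÷2 = 15 each, +1 to first 1
Round 4: Greywater=44 Hollowpine=33 → close Greywater (overflow 29)
  44÷1 = 44 each, +1 to first 0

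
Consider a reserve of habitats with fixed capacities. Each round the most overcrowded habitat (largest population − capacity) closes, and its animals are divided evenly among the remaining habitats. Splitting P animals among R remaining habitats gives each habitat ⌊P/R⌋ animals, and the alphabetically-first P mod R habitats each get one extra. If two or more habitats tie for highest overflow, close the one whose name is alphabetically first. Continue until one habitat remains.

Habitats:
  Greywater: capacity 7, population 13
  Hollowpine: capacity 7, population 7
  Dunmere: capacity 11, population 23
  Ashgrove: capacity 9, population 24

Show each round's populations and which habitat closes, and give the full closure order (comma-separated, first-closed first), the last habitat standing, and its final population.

Closure order: Ashgrove, Dunmere, Greywater
Last habitat: Hollowpine with 67 animals

Round 1: Ashgrove=24 Dunmere=23 Greywater=13 Hollowpine=7 → close Ashgrove (overflow 15)
  24÷3 = 8 each, +1 to first 0
Round 2: Dunmere=31 Greywater=21 Hollowpine=15 → close Dunmere (overflow 20)
  31÷2 = 15 each, +1 to first 1
Round 3: Greywater=37 Hollowpine=30 → close Greywater (overflow 30)
  37÷1 = 37 each, +1 to first 0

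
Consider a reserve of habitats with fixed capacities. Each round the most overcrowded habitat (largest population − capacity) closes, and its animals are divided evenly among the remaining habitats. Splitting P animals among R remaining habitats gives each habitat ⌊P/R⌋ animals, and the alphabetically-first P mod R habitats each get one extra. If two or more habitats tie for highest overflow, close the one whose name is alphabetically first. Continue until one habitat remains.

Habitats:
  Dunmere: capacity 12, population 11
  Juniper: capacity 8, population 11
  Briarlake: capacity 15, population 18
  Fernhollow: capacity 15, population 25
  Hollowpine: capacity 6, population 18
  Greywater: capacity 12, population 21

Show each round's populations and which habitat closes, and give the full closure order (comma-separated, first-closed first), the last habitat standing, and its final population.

Closure order: Hollowpine, Fernhollow, Greywater, Briarlake, Juniper
Last habitat: Dunmere with 104 animals

Round 1: Briarlake=18 Dunmere=11 Fernhollow=25 Greywater=21 Hollowpine=18 Juniper=11 → close Hollowpine (overflow 12)
  18÷5 = 3 each, +1 to first 3
Round 2: Briarlake=22 Dunmere=15 Fernhollow=29 Greywater=24 Juniper=14 → close Fernhollow (overflow 14)
  29÷4 = 7 each, +1 to first 1
Round 3: Briarlake=30 Dunmere=22 Greywater=31 Juniper=21 → close Greywater (overflow 19)
  31÷3 = 10 each, +1 to first 1
Round 4: Briarlake=41 Dunmere=32 Juniper=31 → close Briarlake (overflow 26)
  41÷2 = 20 each, +1 to first 1
Round 5: Dunmere=53 Juniper=51 → close Juniper (overflow 43)
  51÷1 = 51 each, +1 to first 0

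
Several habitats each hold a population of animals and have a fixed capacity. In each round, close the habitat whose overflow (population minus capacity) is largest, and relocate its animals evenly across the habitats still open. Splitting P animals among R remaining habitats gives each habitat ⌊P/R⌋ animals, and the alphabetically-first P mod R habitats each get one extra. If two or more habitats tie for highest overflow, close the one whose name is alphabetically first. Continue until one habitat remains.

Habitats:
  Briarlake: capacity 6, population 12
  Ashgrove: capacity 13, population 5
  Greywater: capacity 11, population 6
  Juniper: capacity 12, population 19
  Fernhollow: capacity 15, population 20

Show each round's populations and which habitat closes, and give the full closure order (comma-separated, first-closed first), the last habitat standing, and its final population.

Round 1: Ashgrove=5 Briarlake=12 Fernhollow=20 Greywater=6 Juniper=19 → close Juniper (overflow 7)
  19÷4 = 4 each, +1 to first 3
Round 2: Ashgrove=10 Briarlake=17 Fernhollow=25 Greywater=10 → close Briarlake (overflow 11)
  17÷3 = 5 each, +1 to first 2
Round 3: Ashgrove=16 Fernhollow=31 Greywater=15 → close Fernhollow (overflow 16)
  31÷2 = 15 each, +1 to first 1
Round 4: Ashgrove=32 Greywater=30 → close Ashgrove (overflow 19)
  32÷1 = 32 each, +1 to first 0

Closure order: Juniper, Briarlake, Fernhollow, Ashgrove
Last habitat: Greywater with 62 animals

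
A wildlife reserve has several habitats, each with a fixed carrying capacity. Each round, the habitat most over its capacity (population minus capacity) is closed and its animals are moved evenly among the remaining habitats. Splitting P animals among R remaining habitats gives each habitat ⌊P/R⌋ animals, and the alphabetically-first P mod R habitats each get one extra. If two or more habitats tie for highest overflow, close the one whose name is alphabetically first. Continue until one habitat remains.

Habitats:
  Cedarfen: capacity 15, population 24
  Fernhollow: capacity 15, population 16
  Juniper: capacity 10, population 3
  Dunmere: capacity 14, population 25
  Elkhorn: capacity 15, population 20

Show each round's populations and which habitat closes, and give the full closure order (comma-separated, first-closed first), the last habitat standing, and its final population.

Round 1: Cedarfen=24 Dunmere=25 Elkhorn=20 Fernhollow=16 Juniper=3 → close Dunmere (overflow 11)
  25÷4 = 6 each, +1 to first 1
Round 2: Cedarfen=31 Elkhorn=26 Fernhollow=22 Juniper=9 → close Cedarfen (overflow 16)
  31÷3 = 10 each, +1 to first 1
Round 3: Elkhorn=37 Fernhollow=32 Juniper=19 → close Elkhorn (overflow 22)
  37÷2 = 18 each, +1 to first 1
Round 4: Fernhollow=51 Juniper=37 → close Fernhollow (overflow 36)
  51÷1 = 51 each, +1 to first 0

Closure order: Dunmere, Cedarfen, Elkhorn, Fernhollow
Last habitat: Juniper with 88 animals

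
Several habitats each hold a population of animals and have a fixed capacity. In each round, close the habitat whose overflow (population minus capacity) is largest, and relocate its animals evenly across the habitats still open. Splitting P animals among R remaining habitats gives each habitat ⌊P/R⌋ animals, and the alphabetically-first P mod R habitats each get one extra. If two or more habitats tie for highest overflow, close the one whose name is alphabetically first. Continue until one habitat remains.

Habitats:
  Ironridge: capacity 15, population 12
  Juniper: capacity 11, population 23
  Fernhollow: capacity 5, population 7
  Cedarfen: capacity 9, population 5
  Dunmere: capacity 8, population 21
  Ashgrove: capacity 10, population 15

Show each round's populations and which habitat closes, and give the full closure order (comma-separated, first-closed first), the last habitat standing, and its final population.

Closure order: Dunmere, Juniper, Ashgrove, Fernhollow, Cedarfen
Last habitat: Ironridge with 83 animals

Round 1: Ashgrove=15 Cedarfen=5 Dunmere=21 Fernhollow=7 Ironridge=12 Juniper=23 → close Dunmere (overflow 13)
  21÷5 = 4 each, +1 to first 1
Round 2: Ashgrove=20 Cedarfen=9 Fernhollow=11 Ironridge=16 Juniper=27 → close Juniper (overflow 16)
  27÷4 = 6 each, +1 to first 3
Round 3: Ashgrove=27 Cedarfen=16 Fernhollow=18 Ironridge=22 → close Ashgrove (overflow 17)
  27÷3 = 9 each, +1 to first 0
Round 4: Cedarfen=25 Fernhollow=27 Ironridge=31 → close Fernhollow (overflow 22)
  27÷2 = 13 each, +1 to first 1
Round 5: Cedarfen=39 Ironridge=44 → close Cedarfen (overflow 30)
  39÷1 = 39 each, +1 to first 0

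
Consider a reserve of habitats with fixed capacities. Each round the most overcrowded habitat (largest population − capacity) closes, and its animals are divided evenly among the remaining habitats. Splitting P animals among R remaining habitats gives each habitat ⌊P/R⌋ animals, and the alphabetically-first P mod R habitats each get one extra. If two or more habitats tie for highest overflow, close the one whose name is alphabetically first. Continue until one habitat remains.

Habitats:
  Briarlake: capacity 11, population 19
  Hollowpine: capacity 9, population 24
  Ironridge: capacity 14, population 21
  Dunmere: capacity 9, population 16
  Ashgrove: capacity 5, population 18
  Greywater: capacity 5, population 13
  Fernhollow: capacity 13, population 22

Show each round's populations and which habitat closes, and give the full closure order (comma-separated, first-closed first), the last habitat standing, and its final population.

Closure order: Hollowpine, Ashgrove, Briarlake, Fernhollow, Dunmere, Greywater
Last habitat: Ironridge with 133 animals

Round 1: Ashgrove=18 Briarlake=19 Dunmere=16 Fernhollow=22 Greywater=13 Hollowpine=24 Ironridge=21 → close Hollowpine (overflow 15)
  24÷6 = 4 each, +1 to first 0
Round 2: Ashgrove=22 Briarlake=23 Dunmere=20 Fernhollow=26 Greywater=17 Ironridge=25 → close Ashgrove (overflow 17)
  22÷5 = 4 each, +1 to first 2
Round 3: Briarlake=28 Dunmere=25 Fernhollow=30 Greywater=21 Ironridge=29 → close Briarlake (overflow 17)
  28÷4 = 7 each, +1 to first 0
Round 4: Dunmere=32 Fernhollow=37 Greywater=28 Ironridge=36 → close Fernhollow (overflow 24)
  37÷3 = 12 each, +1 to first 1
Round 5: Dunmere=45 Greywater=40 Ironridge=48 → close Dunmere (overflow 36)
  45÷2 = 22 each, +1 to first 1
Round 6: Greywater=63 Ironridge=70 → close Greywater (overflow 58)
  63÷1 = 63 each, +1 to first 0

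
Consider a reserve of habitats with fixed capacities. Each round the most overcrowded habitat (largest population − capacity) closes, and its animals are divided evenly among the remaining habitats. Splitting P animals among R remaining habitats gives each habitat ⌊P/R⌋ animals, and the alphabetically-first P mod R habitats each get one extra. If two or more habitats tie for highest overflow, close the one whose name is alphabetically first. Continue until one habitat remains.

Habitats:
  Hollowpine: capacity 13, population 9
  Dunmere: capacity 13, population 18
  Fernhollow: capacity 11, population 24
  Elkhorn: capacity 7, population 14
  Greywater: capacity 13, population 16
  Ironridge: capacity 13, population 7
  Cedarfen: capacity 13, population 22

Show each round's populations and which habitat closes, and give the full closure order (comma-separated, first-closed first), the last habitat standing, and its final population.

Closure order: Fernhollow, Cedarfen, Elkhorn, Dunmere, Greywater, Hollowpine
Last habitat: Ironridge with 110 animals

Round 1: Cedarfen=22 Dunmere=18 Elkhorn=14 Fernhollow=24 Greywater=16 Hollowpine=9 Ironridge=7 → close Fernhollow (overflow 13)
  24÷6 = 4 each, +1 to first 0
Round 2: Cedarfen=26 Dunmere=22 Elkhorn=18 Greywater=20 Hollowpine=13 Ironridge=11 → close Cedarfen (overflow 13)
  26÷5 = 5 each, +1 to first 1
Round 3: Dunmere=28 Elkhorn=23 Greywater=25 Hollowpine=18 Ironridge=16 → close Elkhorn (overflow 16)
  23÷4 = 5 each, +1 to first 3
Round 4: Dunmere=34 Greywater=31 Hollowpine=24 Ironridge=21 → close Dunmere (overflow 21)
  34÷3 = 11 each, +1 to first 1
Round 5: Greywater=43 Hollowpine=35 Ironridge=32 → close Greywater (overflow 30)
  43÷2 = 21 each, +1 to first 1
Round 6: Hollowpine=57 Ironridge=53 → close Hollowpine (overflow 44)
  57÷1 = 57 each, +1 to first 0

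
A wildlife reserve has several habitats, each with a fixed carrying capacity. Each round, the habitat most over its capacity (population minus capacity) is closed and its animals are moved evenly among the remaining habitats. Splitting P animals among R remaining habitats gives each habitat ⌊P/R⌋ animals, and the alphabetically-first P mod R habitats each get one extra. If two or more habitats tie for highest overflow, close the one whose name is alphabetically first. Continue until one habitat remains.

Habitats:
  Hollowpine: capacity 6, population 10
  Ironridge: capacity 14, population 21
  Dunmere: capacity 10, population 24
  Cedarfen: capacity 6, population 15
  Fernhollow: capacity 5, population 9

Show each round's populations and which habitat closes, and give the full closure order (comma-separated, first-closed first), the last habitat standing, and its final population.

Closure order: Dunmere, Cedarfen, Ironridge, Fernhollow
Last habitat: Hollowpine with 79 animals

Round 1: Cedarfen=15 Dunmere=24 Fernhollow=9 Hollowpine=10 Ironridge=21 → close Dunmere (overflow 14)
  24÷4 = 6 each, +1 to first 0
Round 2: Cedarfen=21 Fernhollow=15 Hollowpine=16 Ironridge=27 → close Cedarfen (overflow 15)
  21÷3 = 7 each, +1 to first 0
Round 3: Fernhollow=22 Hollowpine=23 Ironridge=34 → close Ironridge (overflow 20)
  34÷2 = 17 each, +1 to first 0
Round 4: Fernhollow=39 Hollowpine=40 → close Fernhollow (overflow 34)
  39÷1 = 39 each, +1 to first 0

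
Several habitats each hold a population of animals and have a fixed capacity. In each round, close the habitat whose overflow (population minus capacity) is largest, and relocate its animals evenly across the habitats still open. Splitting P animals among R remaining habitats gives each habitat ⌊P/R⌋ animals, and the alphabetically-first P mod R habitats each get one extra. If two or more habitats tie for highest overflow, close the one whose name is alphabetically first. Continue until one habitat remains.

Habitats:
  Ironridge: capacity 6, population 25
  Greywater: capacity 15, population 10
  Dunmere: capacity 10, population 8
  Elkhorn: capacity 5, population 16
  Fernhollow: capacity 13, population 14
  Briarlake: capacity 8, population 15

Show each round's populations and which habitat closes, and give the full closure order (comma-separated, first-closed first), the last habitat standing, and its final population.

Round 1: Briarlake=15 Dunmere=8 Elkhorn=16 Fernhollow=14 Greywater=10 Ironridge=25 → close Ironridge (overflow 19)
  25÷5 = 5 each, +1 to first 0
Round 2: Briarlake=20 Dunmere=13 Elkhorn=21 Fernhollow=19 Greywater=15 → close Elkhorn (overflow 16)
  21÷4 = 5 each, +1 to first 1
Round 3: Briarlake=26 Dunmere=18 Fernhollow=24 Greywater=20 → close Briarlake (overflow 18)
  26÷3 = 8 each, +1 to first 2
Round 4: Dunmere=27 Fernhollow=33 Greywater=28 → close Fernhollow (overflow 20)
  33÷2 = 16 each, +1 to first 1
Round 5: Dunmere=44 Greywater=44 → close Dunmere (overflow 34)
  44÷1 = 44 each, +1 to first 0

Closure order: Ironridge, Elkhorn, Briarlake, Fernhollow, Dunmere
Last habitat: Greywater with 88 animals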